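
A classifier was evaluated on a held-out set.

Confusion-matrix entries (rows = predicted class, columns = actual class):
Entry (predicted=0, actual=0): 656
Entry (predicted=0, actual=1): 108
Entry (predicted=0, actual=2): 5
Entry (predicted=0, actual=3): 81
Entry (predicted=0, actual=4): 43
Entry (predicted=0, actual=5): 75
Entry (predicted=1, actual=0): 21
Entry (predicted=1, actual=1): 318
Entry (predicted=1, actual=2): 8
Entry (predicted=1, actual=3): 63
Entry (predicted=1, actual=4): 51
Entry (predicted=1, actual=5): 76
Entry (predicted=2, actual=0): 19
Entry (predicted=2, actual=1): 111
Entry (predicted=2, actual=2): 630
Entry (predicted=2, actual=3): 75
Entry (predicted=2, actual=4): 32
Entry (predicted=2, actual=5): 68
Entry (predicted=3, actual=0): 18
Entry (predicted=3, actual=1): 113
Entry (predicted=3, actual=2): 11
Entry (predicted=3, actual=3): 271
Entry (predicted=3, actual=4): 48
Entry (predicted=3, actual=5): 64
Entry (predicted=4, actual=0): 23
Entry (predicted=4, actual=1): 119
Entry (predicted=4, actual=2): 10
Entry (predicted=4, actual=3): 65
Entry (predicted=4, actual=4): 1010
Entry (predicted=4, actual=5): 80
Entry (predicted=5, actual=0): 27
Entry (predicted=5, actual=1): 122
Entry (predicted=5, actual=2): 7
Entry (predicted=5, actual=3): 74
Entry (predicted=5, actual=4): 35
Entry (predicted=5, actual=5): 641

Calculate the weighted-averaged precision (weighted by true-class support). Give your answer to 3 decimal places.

0.671

Per-class precision (TP/(TP+FP)):
  0: TP=656, FP=108+5+81+43+75=312 → 656/968 = 0.6777
  1: TP=318, FP=21+8+63+51+76=219 → 318/537 = 0.5922
  2: TP=630, FP=19+111+75+32+68=305 → 630/935 = 0.6738
  3: TP=271, FP=18+113+11+48+64=254 → 271/525 = 0.5162
  4: TP=1010, FP=23+119+10+65+80=297 → 1010/1307 = 0.7728
  5: TP=641, FP=27+122+7+74+35=265 → 641/906 = 0.7075
Weighted-precision = Σ (supportᵢ/N)·precisionᵢ with N=5178: (764/5178)·0.6777 + (891/5178)·0.5922 + (671/5178)·0.6738 + (629/5178)·0.5162 + (1219/5178)·0.7728 + (1004/5178)·0.7075 = 0.671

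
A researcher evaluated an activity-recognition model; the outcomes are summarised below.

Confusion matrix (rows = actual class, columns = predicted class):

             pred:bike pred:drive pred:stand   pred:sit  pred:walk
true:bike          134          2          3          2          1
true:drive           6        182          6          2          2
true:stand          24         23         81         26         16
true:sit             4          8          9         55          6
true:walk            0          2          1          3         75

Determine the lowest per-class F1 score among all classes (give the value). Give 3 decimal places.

Per-class F1 score (2·TP/(2·TP+FP+FN)):
  bike: TP=134, FP=6+24+4+0=34, FN=2+3+2+1=8 → 268/310 = 0.8645
  drive: TP=182, FP=2+23+8+2=35, FN=6+6+2+2=16 → 364/415 = 0.8771
  stand: TP=81, FP=3+6+9+1=19, FN=24+23+26+16=89 → 162/270 = 0.6000
  sit: TP=55, FP=2+2+26+3=33, FN=4+8+9+6=27 → 110/170 = 0.6471
  walk: TP=75, FP=1+2+16+6=25, FN=0+2+1+3=6 → 150/181 = 0.8287
Lowest is class 'stand' with F1 score = 0.600.

0.600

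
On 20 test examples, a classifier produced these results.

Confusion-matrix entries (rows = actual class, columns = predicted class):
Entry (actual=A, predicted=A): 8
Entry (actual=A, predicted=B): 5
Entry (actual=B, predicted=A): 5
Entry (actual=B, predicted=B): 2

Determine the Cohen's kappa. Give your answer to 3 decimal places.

Observed agreement pₒ = trace/N = 10/20 = 0.5000
Expected agreement pₑ = Σ (rowᵢ·colᵢ)/N² = (13·13 + 7·7)/20² = 0.5450
κ = (pₒ − pₑ)/(1 − pₑ) = (0.5000 − 0.5450)/(1 − 0.5450) = -0.099

-0.099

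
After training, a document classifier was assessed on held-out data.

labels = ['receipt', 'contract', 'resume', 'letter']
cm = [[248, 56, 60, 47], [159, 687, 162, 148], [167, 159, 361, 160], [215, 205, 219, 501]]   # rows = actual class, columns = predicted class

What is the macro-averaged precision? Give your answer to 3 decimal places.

0.493

Per-class precision (TP/(TP+FP)):
  receipt: TP=248, FP=159+167+215=541 → 248/789 = 0.3143
  contract: TP=687, FP=56+159+205=420 → 687/1107 = 0.6206
  resume: TP=361, FP=60+162+219=441 → 361/802 = 0.4501
  letter: TP=501, FP=47+148+160=355 → 501/856 = 0.5853
Macro-precision = mean = (0.3143 + 0.6206 + 0.4501 + 0.5853) / 4 = 0.493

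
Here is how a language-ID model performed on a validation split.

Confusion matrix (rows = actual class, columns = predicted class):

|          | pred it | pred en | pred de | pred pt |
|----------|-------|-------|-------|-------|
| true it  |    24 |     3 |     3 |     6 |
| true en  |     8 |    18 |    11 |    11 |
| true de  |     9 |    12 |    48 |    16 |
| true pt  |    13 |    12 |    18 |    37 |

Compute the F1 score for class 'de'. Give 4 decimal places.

F1 score = 2·TP/(2·TP+FP+FN).
de: TP=48, FP=3+11+18=32, FN=9+12+16=37 → 96/165 = 0.58182

0.5818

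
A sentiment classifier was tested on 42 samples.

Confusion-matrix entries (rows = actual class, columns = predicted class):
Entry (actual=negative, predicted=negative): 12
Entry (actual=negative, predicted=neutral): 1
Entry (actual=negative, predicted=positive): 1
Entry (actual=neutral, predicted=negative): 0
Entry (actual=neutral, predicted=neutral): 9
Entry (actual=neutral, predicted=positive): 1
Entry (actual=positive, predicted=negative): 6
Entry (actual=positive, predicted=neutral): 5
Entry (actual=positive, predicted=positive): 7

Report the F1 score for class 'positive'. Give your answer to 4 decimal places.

F1 score = 2·TP/(2·TP+FP+FN).
positive: TP=7, FP=1+1=2, FN=6+5=11 → 14/27 = 0.51852

0.5185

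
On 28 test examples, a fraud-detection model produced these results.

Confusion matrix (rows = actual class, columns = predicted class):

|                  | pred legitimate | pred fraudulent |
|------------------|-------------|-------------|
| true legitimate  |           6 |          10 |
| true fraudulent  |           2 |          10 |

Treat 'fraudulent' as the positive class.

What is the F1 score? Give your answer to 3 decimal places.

Precision = TP/(TP+FP) = 10/20 = 0.5000
Recall = TP/(TP+FN) = 10/12 = 0.8333
F1 = 2·TP/(2·TP+FP+FN) = 20/32 = 0.625

0.625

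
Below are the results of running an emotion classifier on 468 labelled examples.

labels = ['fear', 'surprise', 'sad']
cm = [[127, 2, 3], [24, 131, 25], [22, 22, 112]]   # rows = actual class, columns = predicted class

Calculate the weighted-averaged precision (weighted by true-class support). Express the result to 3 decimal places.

Per-class precision (TP/(TP+FP)):
  fear: TP=127, FP=24+22=46 → 127/173 = 0.7341
  surprise: TP=131, FP=2+22=24 → 131/155 = 0.8452
  sad: TP=112, FP=3+25=28 → 112/140 = 0.8000
Weighted-precision = Σ (supportᵢ/N)·precisionᵢ with N=468: (132/468)·0.7341 + (180/468)·0.8452 + (156/468)·0.8000 = 0.799

0.799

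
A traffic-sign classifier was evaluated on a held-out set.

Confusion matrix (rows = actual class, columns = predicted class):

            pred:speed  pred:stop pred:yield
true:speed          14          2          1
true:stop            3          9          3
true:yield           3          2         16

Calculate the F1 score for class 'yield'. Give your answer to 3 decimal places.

Treat 'yield' as positive and all other classes as negative.
F1 score = 2·TP/(2·TP+FP+FN).
yield: TP=16, FP=1+3=4, FN=3+2=5 → 32/41 = 0.7805

0.780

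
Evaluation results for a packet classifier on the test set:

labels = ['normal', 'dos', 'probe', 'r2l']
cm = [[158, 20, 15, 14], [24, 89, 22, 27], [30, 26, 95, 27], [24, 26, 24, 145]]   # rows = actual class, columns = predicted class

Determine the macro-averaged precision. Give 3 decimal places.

0.628

Per-class precision (TP/(TP+FP)):
  normal: TP=158, FP=24+30+24=78 → 158/236 = 0.6695
  dos: TP=89, FP=20+26+26=72 → 89/161 = 0.5528
  probe: TP=95, FP=15+22+24=61 → 95/156 = 0.6090
  r2l: TP=145, FP=14+27+27=68 → 145/213 = 0.6808
Macro-precision = mean = (0.6695 + 0.5528 + 0.6090 + 0.6808) / 4 = 0.628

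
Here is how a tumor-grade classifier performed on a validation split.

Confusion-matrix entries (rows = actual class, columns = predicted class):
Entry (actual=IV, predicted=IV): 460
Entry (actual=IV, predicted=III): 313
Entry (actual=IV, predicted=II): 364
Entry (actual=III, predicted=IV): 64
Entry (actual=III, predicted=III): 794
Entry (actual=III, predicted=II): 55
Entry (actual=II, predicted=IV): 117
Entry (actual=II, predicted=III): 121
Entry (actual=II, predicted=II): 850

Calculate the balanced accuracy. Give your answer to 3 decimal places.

0.685

Balanced accuracy = mean of per-class recall.
  IV: recall = 460/1137 = 0.4046
  III: recall = 794/913 = 0.8697
  II: recall = 850/1088 = 0.7813
Mean = (0.4046 + 0.8697 + 0.7813) / 3 = 0.685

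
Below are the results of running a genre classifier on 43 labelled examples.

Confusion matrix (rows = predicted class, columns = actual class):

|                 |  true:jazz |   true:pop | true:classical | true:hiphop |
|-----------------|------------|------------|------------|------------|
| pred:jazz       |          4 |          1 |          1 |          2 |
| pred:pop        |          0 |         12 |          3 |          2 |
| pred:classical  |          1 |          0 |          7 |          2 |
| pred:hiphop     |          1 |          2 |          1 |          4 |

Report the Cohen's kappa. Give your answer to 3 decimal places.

0.489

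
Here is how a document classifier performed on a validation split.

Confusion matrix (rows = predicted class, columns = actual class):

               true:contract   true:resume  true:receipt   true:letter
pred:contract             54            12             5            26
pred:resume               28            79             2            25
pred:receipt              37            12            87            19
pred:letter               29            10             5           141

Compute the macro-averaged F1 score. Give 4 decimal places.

0.6194

Per-class F1 score (2·TP/(2·TP+FP+FN)):
  contract: TP=54, FP=12+5+26=43, FN=28+37+29=94 → 108/245 = 0.44082
  resume: TP=79, FP=28+2+25=55, FN=12+12+10=34 → 158/247 = 0.63968
  receipt: TP=87, FP=37+12+19=68, FN=5+2+5=12 → 174/254 = 0.68504
  letter: TP=141, FP=29+10+5=44, FN=26+25+19=70 → 282/396 = 0.71212
Macro-F1 score = mean = (0.44082 + 0.63968 + 0.68504 + 0.71212) / 4 = 0.6194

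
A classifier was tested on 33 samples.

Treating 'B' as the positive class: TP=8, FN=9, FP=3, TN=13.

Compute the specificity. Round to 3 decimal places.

Specificity = TN/(TN+FP) = 13/(13+3) = 0.813

0.813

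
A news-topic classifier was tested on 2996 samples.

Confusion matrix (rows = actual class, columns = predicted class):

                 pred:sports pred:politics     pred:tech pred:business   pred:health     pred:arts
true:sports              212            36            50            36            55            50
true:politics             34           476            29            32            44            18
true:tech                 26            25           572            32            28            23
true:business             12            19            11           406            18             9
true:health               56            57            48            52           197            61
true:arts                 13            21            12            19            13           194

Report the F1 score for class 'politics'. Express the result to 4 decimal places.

0.7514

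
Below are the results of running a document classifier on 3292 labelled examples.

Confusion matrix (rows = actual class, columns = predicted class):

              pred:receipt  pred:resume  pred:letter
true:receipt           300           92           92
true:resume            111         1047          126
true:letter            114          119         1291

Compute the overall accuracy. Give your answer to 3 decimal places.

0.801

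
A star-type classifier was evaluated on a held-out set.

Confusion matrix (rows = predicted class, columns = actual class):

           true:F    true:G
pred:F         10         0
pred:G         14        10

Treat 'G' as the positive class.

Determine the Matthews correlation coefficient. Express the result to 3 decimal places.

0.417

MCC = (TP·TN − FP·FN) / √((TP+FP)(TP+FN)(TN+FP)(TN+FN))
Numerator = 10·10 − 14·0 = 100
Denominator = √(24·10·24·10) = √57600 = 240.0000
MCC = 100 / 240.0000 = 0.417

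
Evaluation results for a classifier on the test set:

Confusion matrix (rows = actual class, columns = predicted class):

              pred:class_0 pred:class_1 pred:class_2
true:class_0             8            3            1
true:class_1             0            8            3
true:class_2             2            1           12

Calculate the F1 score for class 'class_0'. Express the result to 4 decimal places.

Take TP from the diagonal, FP from the rest of the 'class_0' prediction marginal, FN from the rest of the 'class_0' actual marginal.
F1 score = 2·TP/(2·TP+FP+FN).
class_0: TP=8, FP=0+2=2, FN=3+1=4 → 16/22 = 0.72727

0.7273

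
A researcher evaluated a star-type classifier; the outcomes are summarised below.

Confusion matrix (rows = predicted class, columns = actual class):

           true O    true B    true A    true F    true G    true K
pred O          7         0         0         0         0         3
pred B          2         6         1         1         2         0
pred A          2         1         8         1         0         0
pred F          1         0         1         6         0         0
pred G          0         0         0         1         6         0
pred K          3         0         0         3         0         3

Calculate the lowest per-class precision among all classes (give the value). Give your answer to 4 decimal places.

Per-class precision (TP/(TP+FP)):
  O: TP=7, FP=0+0+0+0+3=3 → 7/10 = 0.70000
  B: TP=6, FP=2+1+1+2+0=6 → 6/12 = 0.50000
  A: TP=8, FP=2+1+1+0+0=4 → 8/12 = 0.66667
  F: TP=6, FP=1+0+1+0+0=2 → 6/8 = 0.75000
  G: TP=6, FP=0+0+0+1+0=1 → 6/7 = 0.85714
  K: TP=3, FP=3+0+0+3+0=6 → 3/9 = 0.33333
Lowest is class 'K' with precision = 0.3333.

0.3333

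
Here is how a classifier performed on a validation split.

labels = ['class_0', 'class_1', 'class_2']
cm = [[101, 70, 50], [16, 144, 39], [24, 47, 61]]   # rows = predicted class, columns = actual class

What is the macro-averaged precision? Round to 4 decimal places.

0.5476

Per-class precision (TP/(TP+FP)):
  class_0: TP=101, FP=70+50=120 → 101/221 = 0.45701
  class_1: TP=144, FP=16+39=55 → 144/199 = 0.72362
  class_2: TP=61, FP=24+47=71 → 61/132 = 0.46212
Macro-precision = mean = (0.45701 + 0.72362 + 0.46212) / 3 = 0.5476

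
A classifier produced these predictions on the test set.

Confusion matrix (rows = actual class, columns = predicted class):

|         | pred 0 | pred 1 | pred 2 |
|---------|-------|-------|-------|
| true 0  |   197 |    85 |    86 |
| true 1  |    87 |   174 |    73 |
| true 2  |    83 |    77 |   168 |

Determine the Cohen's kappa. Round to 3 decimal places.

0.284

Observed agreement pₒ = trace/N = 539/1030 = 0.5233
Expected agreement pₑ = Σ (rowᵢ·colᵢ)/N² = (368·367 + 334·336 + 328·327)/1030² = 0.3342
κ = (pₒ − pₑ)/(1 − pₑ) = (0.5233 − 0.3342)/(1 − 0.3342) = 0.284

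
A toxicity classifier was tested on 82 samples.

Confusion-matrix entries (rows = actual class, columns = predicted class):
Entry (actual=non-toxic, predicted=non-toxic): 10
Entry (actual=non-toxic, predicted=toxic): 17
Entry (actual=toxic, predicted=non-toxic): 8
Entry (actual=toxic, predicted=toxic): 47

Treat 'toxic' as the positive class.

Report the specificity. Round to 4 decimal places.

0.3704

Specificity = TN/(TN+FP) = 10/(10+17) = 0.3704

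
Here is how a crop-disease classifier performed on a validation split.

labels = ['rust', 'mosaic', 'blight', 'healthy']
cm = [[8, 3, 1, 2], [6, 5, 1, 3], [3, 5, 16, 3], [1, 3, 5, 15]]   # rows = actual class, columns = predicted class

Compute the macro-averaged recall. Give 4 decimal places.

Per-class recall (TP/(TP+FN)):
  rust: TP=8, FN=3+1+2=6 → 8/14 = 0.57143
  mosaic: TP=5, FN=6+1+3=10 → 5/15 = 0.33333
  blight: TP=16, FN=3+5+3=11 → 16/27 = 0.59259
  healthy: TP=15, FN=1+3+5=9 → 15/24 = 0.62500
Macro-recall = mean = (0.57143 + 0.33333 + 0.59259 + 0.62500) / 4 = 0.5306

0.5306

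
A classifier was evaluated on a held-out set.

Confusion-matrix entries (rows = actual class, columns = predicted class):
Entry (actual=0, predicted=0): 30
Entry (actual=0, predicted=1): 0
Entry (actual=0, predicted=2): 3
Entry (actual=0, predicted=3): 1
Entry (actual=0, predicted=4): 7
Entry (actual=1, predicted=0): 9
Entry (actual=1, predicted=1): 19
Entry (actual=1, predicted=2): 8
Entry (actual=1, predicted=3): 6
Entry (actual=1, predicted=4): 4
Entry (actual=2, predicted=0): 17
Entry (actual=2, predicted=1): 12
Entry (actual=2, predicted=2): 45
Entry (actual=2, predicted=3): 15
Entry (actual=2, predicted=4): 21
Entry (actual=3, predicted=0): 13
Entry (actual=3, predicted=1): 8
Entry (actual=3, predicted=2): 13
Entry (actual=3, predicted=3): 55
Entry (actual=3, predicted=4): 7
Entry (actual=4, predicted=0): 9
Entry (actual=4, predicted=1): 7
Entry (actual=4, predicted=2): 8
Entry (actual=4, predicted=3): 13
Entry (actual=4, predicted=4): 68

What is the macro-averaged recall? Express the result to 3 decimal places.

Per-class recall (TP/(TP+FN)):
  0: TP=30, FN=0+3+1+7=11 → 30/41 = 0.7317
  1: TP=19, FN=9+8+6+4=27 → 19/46 = 0.4130
  2: TP=45, FN=17+12+15+21=65 → 45/110 = 0.4091
  3: TP=55, FN=13+8+13+7=41 → 55/96 = 0.5729
  4: TP=68, FN=9+7+8+13=37 → 68/105 = 0.6476
Macro-recall = mean = (0.7317 + 0.4130 + 0.4091 + 0.5729 + 0.6476) / 5 = 0.555

0.555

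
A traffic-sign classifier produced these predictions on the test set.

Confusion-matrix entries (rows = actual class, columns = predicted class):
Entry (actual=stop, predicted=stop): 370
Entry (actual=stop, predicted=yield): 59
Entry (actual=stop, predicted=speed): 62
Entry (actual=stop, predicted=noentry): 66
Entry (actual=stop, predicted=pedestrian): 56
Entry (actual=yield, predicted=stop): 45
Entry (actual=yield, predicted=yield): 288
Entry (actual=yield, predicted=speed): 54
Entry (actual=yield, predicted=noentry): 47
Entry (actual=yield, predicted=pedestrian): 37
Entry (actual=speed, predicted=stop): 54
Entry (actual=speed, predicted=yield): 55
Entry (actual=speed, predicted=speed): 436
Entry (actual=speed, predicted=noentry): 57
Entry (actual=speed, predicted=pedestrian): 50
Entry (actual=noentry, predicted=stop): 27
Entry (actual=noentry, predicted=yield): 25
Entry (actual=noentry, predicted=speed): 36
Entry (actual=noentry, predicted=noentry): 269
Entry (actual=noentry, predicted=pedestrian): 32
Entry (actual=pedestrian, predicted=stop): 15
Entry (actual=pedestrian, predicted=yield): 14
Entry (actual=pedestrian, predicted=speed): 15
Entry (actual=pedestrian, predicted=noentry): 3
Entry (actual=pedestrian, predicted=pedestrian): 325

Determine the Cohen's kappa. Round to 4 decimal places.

0.5930

Observed agreement pₒ = trace/N = 1688/2497 = 0.67601
Expected agreement pₑ = Σ (rowᵢ·colᵢ)/N² = (613·511 + 471·441 + 652·603 + 389·442 + 372·500)/2497² = 0.20402
κ = (pₒ − pₑ)/(1 − pₑ) = (0.67601 − 0.20402)/(1 − 0.20402) = 0.5930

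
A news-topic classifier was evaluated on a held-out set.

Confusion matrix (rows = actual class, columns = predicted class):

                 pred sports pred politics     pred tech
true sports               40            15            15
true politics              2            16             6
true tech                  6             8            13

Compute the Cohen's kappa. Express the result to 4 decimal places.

0.3326

Observed agreement pₒ = trace/N = 69/121 = 0.57025
Expected agreement pₑ = Σ (rowᵢ·colᵢ)/N² = (70·48 + 24·39 + 27·34)/121² = 0.35612
κ = (pₒ − pₑ)/(1 − pₑ) = (0.57025 − 0.35612)/(1 − 0.35612) = 0.3326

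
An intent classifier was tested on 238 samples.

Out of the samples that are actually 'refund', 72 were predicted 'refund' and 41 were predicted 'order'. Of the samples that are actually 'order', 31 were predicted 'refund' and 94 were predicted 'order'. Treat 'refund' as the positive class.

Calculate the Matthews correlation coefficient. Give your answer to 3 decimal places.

MCC = (TP·TN − FP·FN) / √((TP+FP)(TP+FN)(TN+FP)(TN+FN))
Numerator = 72·94 − 31·41 = 5497
Denominator = √(103·113·125·135) = √196408125 = 14014.5683
MCC = 5497 / 14014.5683 = 0.392

0.392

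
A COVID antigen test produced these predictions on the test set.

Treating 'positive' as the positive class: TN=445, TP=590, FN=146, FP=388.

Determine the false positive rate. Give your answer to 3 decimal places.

FPR = FP/(FP+TN) = 388/(388+445) = 0.466

0.466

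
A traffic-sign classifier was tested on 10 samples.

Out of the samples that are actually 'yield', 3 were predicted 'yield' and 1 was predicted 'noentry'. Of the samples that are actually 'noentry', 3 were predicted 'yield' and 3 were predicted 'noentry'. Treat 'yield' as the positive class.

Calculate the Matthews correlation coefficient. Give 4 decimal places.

0.2500

MCC = (TP·TN − FP·FN) / √((TP+FP)(TP+FN)(TN+FP)(TN+FN))
Numerator = 3·3 − 3·1 = 6
Denominator = √(6·4·6·4) = √576 = 24.0000
MCC = 6 / 24.0000 = 0.2500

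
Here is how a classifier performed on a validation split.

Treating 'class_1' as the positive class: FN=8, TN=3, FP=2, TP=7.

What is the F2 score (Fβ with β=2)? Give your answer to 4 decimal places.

0.5072

Fβ = (1+β²)·TP / ((1+β²)·TP + β²·FN + FP), with β²=4
= 5·7 / (5·7 + 4·8 + 2) = 0.5072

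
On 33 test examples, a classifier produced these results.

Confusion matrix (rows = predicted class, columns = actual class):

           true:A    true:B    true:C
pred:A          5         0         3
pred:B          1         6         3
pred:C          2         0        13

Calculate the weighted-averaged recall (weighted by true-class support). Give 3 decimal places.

0.727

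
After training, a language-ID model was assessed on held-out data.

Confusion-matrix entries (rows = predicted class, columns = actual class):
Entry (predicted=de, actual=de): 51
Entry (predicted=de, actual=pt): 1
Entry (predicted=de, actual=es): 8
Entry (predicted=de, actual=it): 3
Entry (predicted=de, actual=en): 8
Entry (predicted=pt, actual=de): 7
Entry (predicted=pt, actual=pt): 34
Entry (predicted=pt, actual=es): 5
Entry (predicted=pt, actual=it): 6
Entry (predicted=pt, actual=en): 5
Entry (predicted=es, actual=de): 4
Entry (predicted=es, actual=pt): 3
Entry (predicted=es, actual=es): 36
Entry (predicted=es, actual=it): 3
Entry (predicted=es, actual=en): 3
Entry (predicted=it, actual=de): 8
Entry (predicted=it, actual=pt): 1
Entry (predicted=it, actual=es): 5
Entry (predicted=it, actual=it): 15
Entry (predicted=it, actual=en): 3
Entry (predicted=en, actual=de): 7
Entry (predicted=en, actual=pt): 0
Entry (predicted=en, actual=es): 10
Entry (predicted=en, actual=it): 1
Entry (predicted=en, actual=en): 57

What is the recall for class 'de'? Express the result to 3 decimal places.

0.662

recall = TP/(TP+FN).
de: TP=51, FN=7+4+8+7=26 → 51/77 = 0.6623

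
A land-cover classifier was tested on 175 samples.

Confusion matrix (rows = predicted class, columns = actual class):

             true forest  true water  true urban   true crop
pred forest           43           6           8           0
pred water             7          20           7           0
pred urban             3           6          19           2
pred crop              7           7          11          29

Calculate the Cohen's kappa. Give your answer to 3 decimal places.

0.510

Observed agreement pₒ = trace/N = 111/175 = 0.6343
Expected agreement pₑ = Σ (rowᵢ·colᵢ)/N² = (60·57 + 39·34 + 45·30 + 31·54)/175² = 0.2537
κ = (pₒ − pₑ)/(1 − pₑ) = (0.6343 − 0.2537)/(1 − 0.2537) = 0.510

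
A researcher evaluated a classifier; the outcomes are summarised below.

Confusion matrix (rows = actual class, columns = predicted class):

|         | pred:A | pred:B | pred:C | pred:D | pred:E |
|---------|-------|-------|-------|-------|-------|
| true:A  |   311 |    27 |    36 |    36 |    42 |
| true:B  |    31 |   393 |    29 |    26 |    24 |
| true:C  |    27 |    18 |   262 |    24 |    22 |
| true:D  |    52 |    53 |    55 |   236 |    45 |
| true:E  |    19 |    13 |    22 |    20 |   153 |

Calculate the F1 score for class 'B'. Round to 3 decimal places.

Treat 'B' as positive and all other classes as negative.
F1 score = 2·TP/(2·TP+FP+FN).
B: TP=393, FP=27+18+53+13=111, FN=31+29+26+24=110 → 786/1007 = 0.7805

0.781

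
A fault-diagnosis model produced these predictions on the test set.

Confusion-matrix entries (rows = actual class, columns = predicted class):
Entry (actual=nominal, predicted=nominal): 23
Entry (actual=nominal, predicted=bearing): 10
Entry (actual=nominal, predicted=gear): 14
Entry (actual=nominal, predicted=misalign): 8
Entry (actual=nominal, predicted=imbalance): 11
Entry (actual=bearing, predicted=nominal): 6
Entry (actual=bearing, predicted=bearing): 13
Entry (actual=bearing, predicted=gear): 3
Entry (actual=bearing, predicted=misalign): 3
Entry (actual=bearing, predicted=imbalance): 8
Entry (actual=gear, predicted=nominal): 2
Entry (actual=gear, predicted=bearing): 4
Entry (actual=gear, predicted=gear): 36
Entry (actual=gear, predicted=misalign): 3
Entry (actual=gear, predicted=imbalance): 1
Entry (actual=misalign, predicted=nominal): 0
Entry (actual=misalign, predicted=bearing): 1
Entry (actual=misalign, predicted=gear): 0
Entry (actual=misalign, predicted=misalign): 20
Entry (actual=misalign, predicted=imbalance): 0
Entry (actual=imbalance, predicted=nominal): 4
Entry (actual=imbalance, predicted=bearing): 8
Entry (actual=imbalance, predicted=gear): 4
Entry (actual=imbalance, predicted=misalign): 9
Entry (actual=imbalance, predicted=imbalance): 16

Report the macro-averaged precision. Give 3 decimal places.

Per-class precision (TP/(TP+FP)):
  nominal: TP=23, FP=6+2+0+4=12 → 23/35 = 0.6571
  bearing: TP=13, FP=10+4+1+8=23 → 13/36 = 0.3611
  gear: TP=36, FP=14+3+0+4=21 → 36/57 = 0.6316
  misalign: TP=20, FP=8+3+3+9=23 → 20/43 = 0.4651
  imbalance: TP=16, FP=11+8+1+0=20 → 16/36 = 0.4444
Macro-precision = mean = (0.6571 + 0.3611 + 0.6316 + 0.4651 + 0.4444) / 5 = 0.512

0.512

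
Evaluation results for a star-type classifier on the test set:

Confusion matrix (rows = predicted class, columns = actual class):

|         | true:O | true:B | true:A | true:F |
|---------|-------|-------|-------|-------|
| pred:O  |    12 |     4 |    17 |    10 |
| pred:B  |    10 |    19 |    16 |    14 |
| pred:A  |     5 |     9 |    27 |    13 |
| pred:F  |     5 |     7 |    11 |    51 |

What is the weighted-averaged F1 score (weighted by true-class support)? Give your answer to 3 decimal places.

Per-class F1 score (2·TP/(2·TP+FP+FN)):
  O: TP=12, FP=4+17+10=31, FN=10+5+5=20 → 24/75 = 0.3200
  B: TP=19, FP=10+16+14=40, FN=4+9+7=20 → 38/98 = 0.3878
  A: TP=27, FP=5+9+13=27, FN=17+16+11=44 → 54/125 = 0.4320
  F: TP=51, FP=5+7+11=23, FN=10+14+13=37 → 102/162 = 0.6296
Weighted-F1 score = Σ (supportᵢ/N)·F1 scoreᵢ with N=230: (32/230)·0.3200 + (39/230)·0.3878 + (71/230)·0.4320 + (88/230)·0.6296 = 0.485

0.485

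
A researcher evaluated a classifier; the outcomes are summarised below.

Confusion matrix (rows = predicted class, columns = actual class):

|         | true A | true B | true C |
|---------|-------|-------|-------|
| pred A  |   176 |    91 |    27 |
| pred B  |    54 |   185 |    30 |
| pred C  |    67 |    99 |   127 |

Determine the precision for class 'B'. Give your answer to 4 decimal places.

One-vs-rest for 'B': TP = diagonal; FP = other classes predicted 'B'; FN = 'B' predicted as other.
precision = TP/(TP+FP).
B: TP=185, FP=54+30=84 → 185/269 = 0.68773

0.6877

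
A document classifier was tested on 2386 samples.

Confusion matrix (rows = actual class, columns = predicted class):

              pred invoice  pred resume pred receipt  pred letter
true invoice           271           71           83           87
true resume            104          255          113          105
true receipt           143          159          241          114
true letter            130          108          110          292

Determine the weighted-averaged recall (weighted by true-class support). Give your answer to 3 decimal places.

0.444

Per-class recall (TP/(TP+FN)):
  invoice: TP=271, FN=71+83+87=241 → 271/512 = 0.5293
  resume: TP=255, FN=104+113+105=322 → 255/577 = 0.4419
  receipt: TP=241, FN=143+159+114=416 → 241/657 = 0.3668
  letter: TP=292, FN=130+108+110=348 → 292/640 = 0.4563
Weighted-recall = Σ (supportᵢ/N)·recallᵢ with N=2386: (512/2386)·0.5293 + (577/2386)·0.4419 + (657/2386)·0.3668 + (640/2386)·0.4563 = 0.444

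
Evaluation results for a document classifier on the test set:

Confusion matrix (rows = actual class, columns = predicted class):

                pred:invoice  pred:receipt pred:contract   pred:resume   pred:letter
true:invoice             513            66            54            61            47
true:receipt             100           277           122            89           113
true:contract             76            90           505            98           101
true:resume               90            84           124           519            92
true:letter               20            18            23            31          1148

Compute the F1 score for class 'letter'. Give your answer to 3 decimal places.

One-vs-rest for 'letter': TP = diagonal; FP = other classes predicted 'letter'; FN = 'letter' predicted as other.
F1 score = 2·TP/(2·TP+FP+FN).
letter: TP=1148, FP=47+113+101+92=353, FN=20+18+23+31=92 → 2296/2741 = 0.8377

0.838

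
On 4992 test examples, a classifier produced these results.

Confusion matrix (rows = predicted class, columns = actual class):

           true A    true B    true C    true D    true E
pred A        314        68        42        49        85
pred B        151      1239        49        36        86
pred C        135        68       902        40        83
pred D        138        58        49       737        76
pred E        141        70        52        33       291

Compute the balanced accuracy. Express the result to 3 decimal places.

0.660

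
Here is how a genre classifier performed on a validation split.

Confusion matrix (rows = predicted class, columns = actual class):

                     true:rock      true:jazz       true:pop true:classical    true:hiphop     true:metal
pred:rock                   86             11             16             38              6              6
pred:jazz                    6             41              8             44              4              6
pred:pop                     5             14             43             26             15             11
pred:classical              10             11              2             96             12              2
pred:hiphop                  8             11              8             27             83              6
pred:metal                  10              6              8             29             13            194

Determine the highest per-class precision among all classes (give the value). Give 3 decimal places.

Per-class precision (TP/(TP+FP)):
  rock: TP=86, FP=11+16+38+6+6=77 → 86/163 = 0.5276
  jazz: TP=41, FP=6+8+44+4+6=68 → 41/109 = 0.3761
  pop: TP=43, FP=5+14+26+15+11=71 → 43/114 = 0.3772
  classical: TP=96, FP=10+11+2+12+2=37 → 96/133 = 0.7218
  hiphop: TP=83, FP=8+11+8+27+6=60 → 83/143 = 0.5804
  metal: TP=194, FP=10+6+8+29+13=66 → 194/260 = 0.7462
Highest is class 'metal' with precision = 0.746.

0.746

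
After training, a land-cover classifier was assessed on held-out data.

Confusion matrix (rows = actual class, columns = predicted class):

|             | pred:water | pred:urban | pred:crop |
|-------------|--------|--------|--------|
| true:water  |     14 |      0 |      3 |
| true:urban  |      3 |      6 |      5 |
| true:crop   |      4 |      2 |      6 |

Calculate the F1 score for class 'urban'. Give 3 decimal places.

0.545

Take TP from the diagonal, FP from the rest of the 'urban' prediction marginal, FN from the rest of the 'urban' actual marginal.
F1 score = 2·TP/(2·TP+FP+FN).
urban: TP=6, FP=0+2=2, FN=3+5=8 → 12/22 = 0.5455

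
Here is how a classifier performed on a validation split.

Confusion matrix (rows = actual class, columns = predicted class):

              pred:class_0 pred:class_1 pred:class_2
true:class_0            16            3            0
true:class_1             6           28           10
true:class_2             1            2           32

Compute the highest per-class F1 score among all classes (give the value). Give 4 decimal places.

Per-class F1 score (2·TP/(2·TP+FP+FN)):
  class_0: TP=16, FP=6+1=7, FN=3+0=3 → 32/42 = 0.76190
  class_1: TP=28, FP=3+2=5, FN=6+10=16 → 56/77 = 0.72727
  class_2: TP=32, FP=0+10=10, FN=1+2=3 → 64/77 = 0.83117
Highest is class 'class_2' with F1 score = 0.8312.

0.8312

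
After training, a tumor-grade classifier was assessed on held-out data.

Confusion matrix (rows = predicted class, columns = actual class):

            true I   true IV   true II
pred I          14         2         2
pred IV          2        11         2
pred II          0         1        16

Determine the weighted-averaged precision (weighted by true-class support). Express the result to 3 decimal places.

0.831

Per-class precision (TP/(TP+FP)):
  I: TP=14, FP=2+2=4 → 14/18 = 0.7778
  IV: TP=11, FP=2+2=4 → 11/15 = 0.7333
  II: TP=16, FP=0+1=1 → 16/17 = 0.9412
Weighted-precision = Σ (supportᵢ/N)·precisionᵢ with N=50: (16/50)·0.7778 + (14/50)·0.7333 + (20/50)·0.9412 = 0.831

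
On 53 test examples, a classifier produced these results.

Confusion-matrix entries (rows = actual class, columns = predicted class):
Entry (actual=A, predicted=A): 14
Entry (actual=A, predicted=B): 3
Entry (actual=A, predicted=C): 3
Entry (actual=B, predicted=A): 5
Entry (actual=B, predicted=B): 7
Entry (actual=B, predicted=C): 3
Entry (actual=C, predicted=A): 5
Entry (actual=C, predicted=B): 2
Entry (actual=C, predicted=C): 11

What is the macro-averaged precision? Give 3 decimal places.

0.605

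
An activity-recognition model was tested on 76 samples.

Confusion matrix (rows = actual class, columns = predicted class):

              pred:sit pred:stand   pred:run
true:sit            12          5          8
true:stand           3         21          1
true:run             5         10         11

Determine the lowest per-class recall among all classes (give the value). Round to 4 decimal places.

0.4231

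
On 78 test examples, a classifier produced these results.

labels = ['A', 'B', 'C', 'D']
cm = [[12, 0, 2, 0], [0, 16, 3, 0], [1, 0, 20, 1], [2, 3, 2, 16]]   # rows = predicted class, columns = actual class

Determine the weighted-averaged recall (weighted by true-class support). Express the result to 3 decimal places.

Per-class recall (TP/(TP+FN)):
  A: TP=12, FN=0+1+2=3 → 12/15 = 0.8000
  B: TP=16, FN=0+0+3=3 → 16/19 = 0.8421
  C: TP=20, FN=2+3+2=7 → 20/27 = 0.7407
  D: TP=16, FN=0+0+1=1 → 16/17 = 0.9412
Weighted-recall = Σ (supportᵢ/N)·recallᵢ with N=78: (15/78)·0.8000 + (19/78)·0.8421 + (27/78)·0.7407 + (17/78)·0.9412 = 0.821

0.821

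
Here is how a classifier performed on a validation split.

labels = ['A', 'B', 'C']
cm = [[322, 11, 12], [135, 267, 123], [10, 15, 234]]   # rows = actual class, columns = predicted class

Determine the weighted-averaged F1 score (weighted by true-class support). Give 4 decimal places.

0.7169

Per-class F1 score (2·TP/(2·TP+FP+FN)):
  A: TP=322, FP=135+10=145, FN=11+12=23 → 644/812 = 0.79310
  B: TP=267, FP=11+15=26, FN=135+123=258 → 534/818 = 0.65281
  C: TP=234, FP=12+123=135, FN=10+15=25 → 468/628 = 0.74522
Weighted-F1 score = Σ (supportᵢ/N)·F1 scoreᵢ with N=1129: (345/1129)·0.79310 + (525/1129)·0.65281 + (259/1129)·0.74522 = 0.7169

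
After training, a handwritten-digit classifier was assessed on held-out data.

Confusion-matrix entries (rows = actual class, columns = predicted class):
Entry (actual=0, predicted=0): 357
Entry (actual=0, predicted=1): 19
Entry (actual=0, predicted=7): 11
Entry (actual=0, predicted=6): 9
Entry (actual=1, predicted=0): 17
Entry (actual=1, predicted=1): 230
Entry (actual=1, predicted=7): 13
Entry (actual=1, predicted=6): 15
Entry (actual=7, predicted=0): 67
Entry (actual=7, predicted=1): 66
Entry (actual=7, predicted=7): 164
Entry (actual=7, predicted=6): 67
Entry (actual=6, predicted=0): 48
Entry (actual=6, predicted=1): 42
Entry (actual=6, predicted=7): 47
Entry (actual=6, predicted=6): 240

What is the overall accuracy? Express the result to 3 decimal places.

0.702

Accuracy = trace / total = (357+230+164+240=991) / 1412 = 991/1412 = 0.702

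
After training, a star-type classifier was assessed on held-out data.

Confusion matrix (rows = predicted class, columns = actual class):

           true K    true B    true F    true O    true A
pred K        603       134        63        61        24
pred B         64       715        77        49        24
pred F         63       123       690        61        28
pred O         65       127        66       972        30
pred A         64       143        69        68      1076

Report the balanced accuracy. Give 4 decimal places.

Balanced accuracy = mean of per-class recall.
  K: recall = 603/859 = 0.70198
  B: recall = 715/1242 = 0.57568
  F: recall = 690/965 = 0.71503
  O: recall = 972/1211 = 0.80264
  A: recall = 1076/1182 = 0.91032
Mean = (0.70198 + 0.57568 + 0.71503 + 0.80264 + 0.91032) / 5 = 0.7411

0.7411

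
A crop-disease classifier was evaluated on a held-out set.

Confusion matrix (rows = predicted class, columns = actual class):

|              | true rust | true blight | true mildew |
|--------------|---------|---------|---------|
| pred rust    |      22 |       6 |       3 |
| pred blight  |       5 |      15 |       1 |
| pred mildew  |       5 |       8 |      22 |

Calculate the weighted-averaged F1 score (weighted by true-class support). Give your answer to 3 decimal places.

Per-class F1 score (2·TP/(2·TP+FP+FN)):
  rust: TP=22, FP=6+3=9, FN=5+5=10 → 44/63 = 0.6984
  blight: TP=15, FP=5+1=6, FN=6+8=14 → 30/50 = 0.6000
  mildew: TP=22, FP=5+8=13, FN=3+1=4 → 44/61 = 0.7213
Weighted-F1 score = Σ (supportᵢ/N)·F1 scoreᵢ with N=87: (32/87)·0.6984 + (29/87)·0.6000 + (26/87)·0.7213 = 0.672

0.672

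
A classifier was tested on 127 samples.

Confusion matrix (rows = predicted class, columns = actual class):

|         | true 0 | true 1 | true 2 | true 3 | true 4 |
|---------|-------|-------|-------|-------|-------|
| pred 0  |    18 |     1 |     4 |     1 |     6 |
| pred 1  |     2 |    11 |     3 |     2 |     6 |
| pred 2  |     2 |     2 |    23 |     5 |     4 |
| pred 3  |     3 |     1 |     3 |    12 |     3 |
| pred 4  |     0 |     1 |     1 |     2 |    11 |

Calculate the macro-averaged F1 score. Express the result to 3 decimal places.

0.579

Per-class F1 score (2·TP/(2·TP+FP+FN)):
  0: TP=18, FP=1+4+1+6=12, FN=2+2+3+0=7 → 36/55 = 0.6545
  1: TP=11, FP=2+3+2+6=13, FN=1+2+1+1=5 → 22/40 = 0.5500
  2: TP=23, FP=2+2+5+4=13, FN=4+3+3+1=11 → 46/70 = 0.6571
  3: TP=12, FP=3+1+3+3=10, FN=1+2+5+2=10 → 24/44 = 0.5455
  4: TP=11, FP=0+1+1+2=4, FN=6+6+4+3=19 → 22/45 = 0.4889
Macro-F1 score = mean = (0.6545 + 0.5500 + 0.6571 + 0.5455 + 0.4889) / 5 = 0.579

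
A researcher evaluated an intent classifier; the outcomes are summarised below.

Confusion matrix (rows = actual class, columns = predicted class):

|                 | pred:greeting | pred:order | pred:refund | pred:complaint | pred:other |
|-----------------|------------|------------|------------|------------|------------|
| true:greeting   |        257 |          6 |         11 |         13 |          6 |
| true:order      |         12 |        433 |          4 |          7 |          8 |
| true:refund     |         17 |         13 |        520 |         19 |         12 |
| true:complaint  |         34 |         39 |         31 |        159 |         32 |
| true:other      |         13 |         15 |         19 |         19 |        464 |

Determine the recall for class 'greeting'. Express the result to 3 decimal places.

0.877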